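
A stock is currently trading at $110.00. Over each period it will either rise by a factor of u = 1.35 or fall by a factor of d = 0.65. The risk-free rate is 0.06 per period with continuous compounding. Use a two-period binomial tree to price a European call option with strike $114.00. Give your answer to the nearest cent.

$26.55

Risk-neutral probability p = (e^0.06 − 0.65)/(1.35 − 0.65) = 0.4118/0.7000 = 0.5883
Terminal stock prices: S_uu = 200.5, S_ud = 96.53, S_dd = 46.48
Terminal payoffs (S − K): max(86.48, 0) = 86.48, max(-17.47, 0) = 0, max(-67.53, 0) = 0
Node u (S = 148.5): V_u = e^(−0.06)·[0.5883·86.4750 + 0.4117·0.0000] = 47.9137
Node d (S = 71.5): V_d = e^(−0.06)·[0.5883·0.0000 + 0.4117·0.0000] = 0.0000
Node 0 (S = 110): V_0 = e^(−0.06)·[0.5883·47.9137 + 0.4117·0.0000] = 26.5478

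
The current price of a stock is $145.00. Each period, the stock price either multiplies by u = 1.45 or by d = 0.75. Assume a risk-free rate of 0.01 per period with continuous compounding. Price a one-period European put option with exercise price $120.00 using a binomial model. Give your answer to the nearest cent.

Risk-neutral probability p = (e^0.01 − 0.75)/(1.45 − 0.75) = 0.2601/0.7000 = 0.3715
Terminal stock prices: S_u = 210.2, S_d = 108.8
Terminal payoffs (K − S): max(-90.25, 0) = 0, max(11.25, 0) = 11.25
Node 0 (S = 145): V_0 = e^(−0.01)·[0.3715·0.0000 + 0.6285·11.2500] = 7.0003

$7.00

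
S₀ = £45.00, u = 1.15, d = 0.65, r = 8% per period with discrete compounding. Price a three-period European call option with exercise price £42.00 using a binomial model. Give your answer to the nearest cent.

Risk-neutral probability p = (1 + 0.08 − 0.65)/(1.15 − 0.65) = 0.4300/0.5000 = 0.8600
Terminal stock prices: S_uuu = 68.44, S_uud = 38.68, S_udd = 21.86, S_ddd = 12.36
Terminal payoffs (S − K): max(26.44, 0) = 26.44, max(-3.317, 0) = 0, max(-20.14, 0) = 0, max(-29.64, 0) = 0
Node uu (S = 59.51): V_uu = 1/1.08·[0.8600·26.4394 + 0.1400·0.0000] = 21.0536
Node ud (S = 33.64): V_ud = 1/1.08·[0.8600·0.0000 + 0.1400·0.0000] = 0.0000
Node dd (S = 19.01): V_dd = 1/1.08·[0.8600·0.0000 + 0.1400·0.0000] = 0.0000
Node u (S = 51.75): V_u = 1/1.08·[0.8600·21.0536 + 0.1400·0.0000] = 16.7649
Node d (S = 29.25): V_d = 1/1.08·[0.8600·0.0000 + 0.1400·0.0000] = 0.0000
Node 0 (S = 45): V_0 = 1/1.08·[0.8600·16.7649 + 0.1400·0.0000] = 13.3498

£13.35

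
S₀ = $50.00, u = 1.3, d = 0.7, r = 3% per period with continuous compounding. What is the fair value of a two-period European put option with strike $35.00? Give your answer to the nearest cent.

Risk-neutral probability p = (e^0.03 − 0.7)/(1.3 − 0.7) = 0.3305/0.6000 = 0.5508
Terminal stock prices: S_uu = 84.5, S_ud = 45.5, S_dd = 24.5
Terminal payoffs (K − S): max(-49.5, 0) = 0, max(-10.5, 0) = 0, max(10.5, 0) = 10.5
Node u (S = 65): V_u = e^(−0.03)·[0.5508·0.0000 + 0.4492·0.0000] = 0.0000
Node d (S = 35): V_d = e^(−0.03)·[0.5508·0.0000 + 0.4492·10.5000] = 4.5776
Node 0 (S = 50): V_0 = e^(−0.03)·[0.5508·0.0000 + 0.4492·4.5776] = 1.9957

$2.00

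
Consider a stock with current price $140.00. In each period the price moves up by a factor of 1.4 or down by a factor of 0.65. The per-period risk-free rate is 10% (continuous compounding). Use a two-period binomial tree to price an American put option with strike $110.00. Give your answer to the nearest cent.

$6.76

Risk-neutral probability p = (e^0.1 − 0.65)/(1.4 − 0.65) = 0.4552/0.7500 = 0.6069
Terminal stock prices: S_uu = 274.4, S_ud = 127.4, S_dd = 59.15
Terminal payoffs (K − S): max(-164.4, 0) = 0, max(-17.4, 0) = 0, max(50.85, 0) = 50.85
Node u (S = 196): continuation = e^(−0.1)·[0.6069·0.0000 + 0.3931·0.0000] = 0.0000; exercise value = 0.0000 ≤ continuation, so V_u = 0.0000
Node d (S = 91): continuation = e^(−0.1)·[0.6069·0.0000 + 0.3931·50.8500] = 18.0872; exercise value = 19.0000 > continuation, so V_d = 19.0000 (exercise)
Node 0 (S = 140): continuation = e^(−0.1)·[0.6069·0.0000 + 0.3931·19.0000] = 6.7582; exercise value = 0.0000 ≤ continuation, so V_0 = 6.7582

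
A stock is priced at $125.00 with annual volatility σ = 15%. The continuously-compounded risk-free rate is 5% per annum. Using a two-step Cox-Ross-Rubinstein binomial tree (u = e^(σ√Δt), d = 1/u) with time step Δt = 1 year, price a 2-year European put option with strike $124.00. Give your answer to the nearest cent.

$3.83

CRR parameters: u = e^(σ√Δt) = e^(0.15·√1) = 1.1618, d = 1/u = 0.8607
Per-period rate: rΔt = 0.05·1 = 0.05, so R = e^0.05 = 1.0513
Risk-neutral probability p = (e^0.05 − 0.8607)/(1.1618 − 0.8607) = 0.1906/0.3011 = 0.6328
Terminal stock prices: S_uu = 168.7, S_ud = 125, S_dd = 92.6
Terminal payoffs (K − S): max(-44.73, 0) = 0, max(-1, 0) = 0, max(31.4, 0) = 31.4
Node u (S = 145.2): V_u = e^(−0.05)·[0.6328·0.0000 + 0.3672·0.0000] = 0.0000
Node d (S = 107.6): V_d = e^(−0.05)·[0.6328·0.0000 + 0.3672·31.3977] = 10.9659
Node 0 (S = 125): V_0 = e^(−0.05)·[0.6328·0.0000 + 0.3672·10.9659] = 3.8299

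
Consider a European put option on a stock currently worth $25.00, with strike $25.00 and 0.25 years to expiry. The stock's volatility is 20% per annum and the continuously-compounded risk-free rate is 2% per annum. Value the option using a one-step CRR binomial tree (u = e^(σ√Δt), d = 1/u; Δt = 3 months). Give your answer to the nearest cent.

CRR parameters: u = e^(σ√Δt) = e^(0.2·√0.25) = 1.1052, d = 1/u = 0.9048
Per-period rate: rΔt = 0.02·0.25 = 0.005, so R = e^0.005 = 1.0050
Risk-neutral probability p = (e^0.005 − 0.9048)/(1.1052 − 0.9048) = 0.1002/0.2003 = 0.5000
Terminal stock prices: S_u = 27.63, S_d = 22.62
Terminal payoffs (K − S): max(-2.629, 0) = 0, max(2.379, 0) = 2.379
Node 0 (S = 25): V_0 = e^(−0.005)·[0.5000·0.0000 + 0.5000·2.3791] = 1.1835

$1.18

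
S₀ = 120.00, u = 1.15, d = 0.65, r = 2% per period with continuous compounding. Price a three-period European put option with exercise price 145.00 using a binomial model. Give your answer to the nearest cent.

30.89

Risk-neutral probability p = (e^0.02 − 0.65)/(1.15 − 0.65) = 0.3702/0.5000 = 0.7404
Terminal stock prices: S_uuu = 182.5, S_uud = 103.2, S_udd = 58.31, S_ddd = 32.95
Terminal payoffs (K − S): max(-37.5, 0) = 0, max(41.84, 0) = 41.84, max(86.69, 0) = 86.69, max(112, 0) = 112
Node uu (S = 158.7): V_uu = e^(−0.02)·[0.7404·0.0000 + 0.2596·41.8450] = 10.6478
Node ud (S = 89.7): V_ud = e^(−0.02)·[0.7404·41.8450 + 0.2596·86.6950] = 52.4288
Node dd (S = 50.7): V_dd = e^(−0.02)·[0.7404·86.6950 + 0.2596·112.0450] = 91.4288
Node u (S = 138): V_u = e^(−0.02)·[0.7404·10.6478 + 0.2596·52.4288] = 21.0684
Node d (S = 78): V_d = e^(−0.02)·[0.7404·52.4288 + 0.2596·91.4288] = 61.3145
Node 0 (S = 120): V_0 = e^(−0.02)·[0.7404·21.0684 + 0.2596·61.3145] = 30.8921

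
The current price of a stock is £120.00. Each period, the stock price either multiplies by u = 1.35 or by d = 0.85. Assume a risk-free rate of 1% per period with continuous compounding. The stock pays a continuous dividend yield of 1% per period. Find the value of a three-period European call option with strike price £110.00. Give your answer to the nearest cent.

Per-period risk-free factor R = e^0.01 = 1.0101; dividend-adjusted growth = e^(0.01−0.01) = 1.0000.
Risk-neutral probability p = (1.0000 − 0.85)/(1.35 − 0.85) = 0.1500/0.5000 = 0.3000
Terminal stock prices: S_uuu = 295.2, S_uud = 185.9, S_udd = 117, S_ddd = 73.69
Terminal payoffs (S − K): max(185.2, 0) = 185.2, max(75.9, 0) = 75.9, max(7.045, 0) = 7.045, max(-36.31, 0) = 0
Node uu (S = 218.7): V_uu = e^(−0.01)·[0.3000·185.2450 + 0.7000·75.8950] = 107.6184
Node ud (S = 137.7): V_ud = e^(−0.01)·[0.3000·75.8950 + 0.7000·7.0450] = 27.4244
Node dd (S = 86.7): V_dd = e^(−0.01)·[0.3000·7.0450 + 0.7000·0.0000] = 2.0925
Node u (S = 162): V_u = e^(−0.01)·[0.3000·107.6184 + 0.7000·27.4244] = 50.9703
Node d (S = 102): V_d = e^(−0.01)·[0.3000·27.4244 + 0.7000·2.0925] = 9.5956
Node 0 (S = 120): V_0 = e^(−0.01)·[0.3000·50.9703 + 0.7000·9.5956] = 21.7890

£21.79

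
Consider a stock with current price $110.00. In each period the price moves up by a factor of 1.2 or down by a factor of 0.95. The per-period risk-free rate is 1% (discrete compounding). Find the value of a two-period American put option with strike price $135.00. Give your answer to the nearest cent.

$25.00

Risk-neutral probability p = (1 + 0.01 − 0.95)/(1.2 − 0.95) = 0.0600/0.2500 = 0.2400
Terminal stock prices: S_uu = 158.4, S_ud = 125.4, S_dd = 99.27
Terminal payoffs (K − S): max(-23.4, 0) = 0, max(9.6, 0) = 9.6, max(35.73, 0) = 35.73
Node u (S = 132): continuation = 1/1.01·[0.2400·0.0000 + 0.7600·9.6000] = 7.2238; exercise value = 3.0000 ≤ continuation, so V_u = 7.2238
Node d (S = 104.5): continuation = 1/1.01·[0.2400·9.6000 + 0.7600·35.7250] = 29.1634; exercise value = 30.5000 > continuation, so V_d = 30.5000 (exercise)
Node 0 (S = 110): continuation = 1/1.01·[0.2400·7.2238 + 0.7600·30.5000] = 24.6670; exercise value = 25.0000 > continuation, so V_0 = 25.0000 (exercise)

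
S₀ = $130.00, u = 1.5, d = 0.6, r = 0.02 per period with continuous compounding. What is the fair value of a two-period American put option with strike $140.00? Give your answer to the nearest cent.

$37.90

Risk-neutral probability p = (e^0.02 − 0.6)/(1.5 − 0.6) = 0.4202/0.9000 = 0.4669
Terminal stock prices: S_uu = 292.5, S_ud = 117, S_dd = 46.8
Terminal payoffs (K − S): max(-152.5, 0) = 0, max(23, 0) = 23, max(93.2, 0) = 93.2
Node u (S = 195): continuation = e^(−0.02)·[0.4669·0.0000 + 0.5331·23.0000] = 12.0187; exercise value = 0.0000 ≤ continuation, so V_u = 12.0187
Node d (S = 78): continuation = e^(−0.02)·[0.4669·23.0000 + 0.5331·93.2000] = 59.2278; exercise value = 62.0000 > continuation, so V_d = 62.0000 (exercise)
Node 0 (S = 130): continuation = e^(−0.02)·[0.4669·12.0187 + 0.5331·62.0000] = 37.8986; exercise value = 10.0000 ≤ continuation, so V_0 = 37.8986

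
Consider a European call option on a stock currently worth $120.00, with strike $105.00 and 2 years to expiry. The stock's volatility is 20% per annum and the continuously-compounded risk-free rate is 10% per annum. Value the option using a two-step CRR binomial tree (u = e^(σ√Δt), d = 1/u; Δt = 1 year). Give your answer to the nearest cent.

$35.71

CRR parameters: u = e^(σ√Δt) = e^(0.2·√1) = 1.2214, d = 1/u = 0.8187
Per-period rate: rΔt = 0.1·1 = 0.1, so R = e^0.1 = 1.1052
Risk-neutral probability p = (e^0.1 − 0.8187)/(1.2214 − 0.8187) = 0.2864/0.4027 = 0.7113
Terminal stock prices: S_uu = 179, S_ud = 120, S_dd = 80.44
Terminal payoffs (S − K): max(74.02, 0) = 74.02, max(15, 0) = 15, max(-24.56, 0) = 0
Node u (S = 146.6): V_u = e^(−0.1)·[0.7113·74.0190 + 0.2887·15.0000] = 51.5604
Node d (S = 98.25): V_d = e^(−0.1)·[0.7113·15.0000 + 0.2887·0.0000] = 9.6548
Node 0 (S = 120): V_0 = e^(−0.1)·[0.7113·51.5604 + 0.2887·9.6548] = 35.7088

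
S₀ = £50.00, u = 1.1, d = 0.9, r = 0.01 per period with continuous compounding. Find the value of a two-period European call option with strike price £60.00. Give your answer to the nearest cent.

Risk-neutral probability p = (e^0.01 − 0.9)/(1.1 − 0.9) = 0.1101/0.2000 = 0.5503
Terminal stock prices: S_uu = 60.5, S_ud = 49.5, S_dd = 40.5
Terminal payoffs (S − K): max(0.5, 0) = 0.5, max(-10.5, 0) = 0, max(-19.5, 0) = 0
Node u (S = 55): V_u = e^(−0.01)·[0.5503·0.5000 + 0.4497·0.0000] = 0.2724
Node d (S = 45): V_d = e^(−0.01)·[0.5503·0.0000 + 0.4497·0.0000] = 0.0000
Node 0 (S = 50): V_0 = e^(−0.01)·[0.5503·0.2724 + 0.4497·0.0000] = 0.1484

£0.15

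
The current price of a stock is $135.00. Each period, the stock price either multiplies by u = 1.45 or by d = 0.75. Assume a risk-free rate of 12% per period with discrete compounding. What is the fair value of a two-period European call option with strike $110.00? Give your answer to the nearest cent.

$53.34

Risk-neutral probability p = (1 + 0.12 − 0.75)/(1.45 − 0.75) = 0.3700/0.7000 = 0.5286
Terminal stock prices: S_uu = 283.8, S_ud = 146.8, S_dd = 75.94
Terminal payoffs (S − K): max(173.8, 0) = 173.8, max(36.81, 0) = 36.81, max(-34.06, 0) = 0
Node u (S = 195.8): V_u = 1/1.12·[0.5286·173.8375 + 0.4714·36.8125] = 97.5357
Node d (S = 101.2): V_d = 1/1.12·[0.5286·36.8125 + 0.4714·0.0000] = 17.3732
Node 0 (S = 135): V_0 = 1/1.12·[0.5286·97.5357 + 0.4714·17.3732] = 53.3436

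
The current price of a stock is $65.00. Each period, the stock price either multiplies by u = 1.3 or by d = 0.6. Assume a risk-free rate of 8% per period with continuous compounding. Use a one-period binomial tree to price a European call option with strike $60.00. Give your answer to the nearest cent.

Risk-neutral probability p = (e^0.08 − 0.6)/(1.3 − 0.6) = 0.4833/0.7000 = 0.6904
Terminal stock prices: S_u = 84.5, S_d = 39
Terminal payoffs (S − K): max(24.5, 0) = 24.5, max(-21, 0) = 0
Node 0 (S = 65): V_0 = e^(−0.08)·[0.6904·24.5000 + 0.3096·0.0000] = 15.6146

$15.61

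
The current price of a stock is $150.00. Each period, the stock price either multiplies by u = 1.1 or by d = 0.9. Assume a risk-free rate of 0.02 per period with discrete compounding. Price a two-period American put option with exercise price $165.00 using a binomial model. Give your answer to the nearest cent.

Risk-neutral probability p = (1 + 0.02 − 0.9)/(1.1 − 0.9) = 0.1200/0.2000 = 0.6000
Terminal stock prices: S_uu = 181.5, S_ud = 148.5, S_dd = 121.5
Terminal payoffs (K − S): max(-16.5, 0) = 0, max(16.5, 0) = 16.5, max(43.5, 0) = 43.5
Node u (S = 165): continuation = 1/1.02·[0.6000·0.0000 + 0.4000·16.5000] = 6.4706; exercise value = 0.0000 ≤ continuation, so V_u = 6.4706
Node d (S = 135): continuation = 1/1.02·[0.6000·16.5000 + 0.4000·43.5000] = 26.7647; exercise value = 30.0000 > continuation, so V_d = 30.0000 (exercise)
Node 0 (S = 150): continuation = 1/1.02·[0.6000·6.4706 + 0.4000·30.0000] = 15.5709; exercise value = 15.0000 ≤ continuation, so V_0 = 15.5709

$15.57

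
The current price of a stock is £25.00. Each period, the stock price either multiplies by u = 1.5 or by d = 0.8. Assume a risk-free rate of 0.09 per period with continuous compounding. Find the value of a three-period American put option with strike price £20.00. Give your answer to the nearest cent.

£1.12

Risk-neutral probability p = (e^0.09 − 0.8)/(1.5 − 0.8) = 0.2942/0.7000 = 0.4202
Terminal stock prices: S_uuu = 84.38, S_uud = 45, S_udd = 24, S_ddd = 12.8
Terminal payoffs (K − S): max(-64.38, 0) = 0, max(-25, 0) = 0, max(-4, 0) = 0, max(7.2, 0) = 7.2
Node uu (S = 56.25): continuation = e^(−0.09)·[0.4202·0.0000 + 0.5798·0.0000] = 0.0000; exercise value = 0.0000 ≤ continuation, so V_uu = 0.0000
Node ud (S = 30): continuation = e^(−0.09)·[0.4202·0.0000 + 0.5798·0.0000] = 0.0000; exercise value = 0.0000 ≤ continuation, so V_ud = 0.0000
Node dd (S = 16): continuation = e^(−0.09)·[0.4202·0.0000 + 0.5798·7.2000] = 3.8149; exercise value = 4.0000 > continuation, so V_dd = 4.0000 (exercise)
Node u (S = 37.5): continuation = e^(−0.09)·[0.4202·0.0000 + 0.5798·0.0000] = 0.0000; exercise value = 0.0000 ≤ continuation, so V_u = 0.0000
Node d (S = 20): continuation = e^(−0.09)·[0.4202·0.0000 + 0.5798·4.0000] = 2.1194; exercise value = 0.0000 ≤ continuation, so V_d = 2.1194
Node 0 (S = 25): continuation = e^(−0.09)·[0.4202·0.0000 + 0.5798·2.1194] = 1.1230; exercise value = 0.0000 ≤ continuation, so V_0 = 1.1230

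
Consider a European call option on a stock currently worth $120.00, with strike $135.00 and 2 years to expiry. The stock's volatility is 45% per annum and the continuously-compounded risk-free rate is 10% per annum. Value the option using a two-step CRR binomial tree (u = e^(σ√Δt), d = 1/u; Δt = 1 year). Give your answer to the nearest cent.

$33.09

CRR parameters: u = e^(σ√Δt) = e^(0.45·√1) = 1.5683, d = 1/u = 0.6376
Per-period rate: rΔt = 0.1·1 = 0.1, so R = e^0.1 = 1.1052
Risk-neutral probability p = (e^0.1 − 0.6376)/(1.5683 − 0.6376) = 0.4675/0.9307 = 0.5024
Terminal stock prices: S_uu = 295.2, S_ud = 120, S_dd = 48.79
Terminal payoffs (S − K): max(160.2, 0) = 160.2, max(-15, 0) = 0, max(-86.21, 0) = 0
Node u (S = 188.2): V_u = e^(−0.1)·[0.5024·160.1524 + 0.4976·0.0000] = 72.7986
Node d (S = 76.52): V_d = e^(−0.1)·[0.5024·0.0000 + 0.4976·0.0000] = 0.0000
Node 0 (S = 120): V_0 = e^(−0.1)·[0.5024·72.7986 + 0.4976·0.0000] = 33.0912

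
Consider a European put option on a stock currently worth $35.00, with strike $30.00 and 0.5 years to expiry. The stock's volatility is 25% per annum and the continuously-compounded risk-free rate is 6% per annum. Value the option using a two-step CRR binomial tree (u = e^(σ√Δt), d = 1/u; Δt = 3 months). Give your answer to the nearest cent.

$0.59

CRR parameters: u = e^(σ√Δt) = e^(0.25·√0.25) = 1.1331, d = 1/u = 0.8825
Per-period rate: rΔt = 0.06·0.25 = 0.015, so R = e^0.015 = 1.0151
Risk-neutral probability p = (e^0.015 − 0.8825)/(1.1331 − 0.8825) = 0.1326/0.2507 = 0.5291
Terminal stock prices: S_uu = 44.94, S_ud = 35, S_dd = 27.26
Terminal payoffs (K − S): max(-14.94, 0) = 0, max(-5, 0) = 0, max(2.742, 0) = 2.742
Node u (S = 39.66): V_u = e^(−0.015)·[0.5291·0.0000 + 0.4709·0.0000] = 0.0000
Node d (S = 30.89): V_d = e^(−0.015)·[0.5291·0.0000 + 0.4709·2.7420] = 1.2720
Node 0 (S = 35): V_0 = e^(−0.015)·[0.5291·0.0000 + 0.4709·1.2720] = 0.5901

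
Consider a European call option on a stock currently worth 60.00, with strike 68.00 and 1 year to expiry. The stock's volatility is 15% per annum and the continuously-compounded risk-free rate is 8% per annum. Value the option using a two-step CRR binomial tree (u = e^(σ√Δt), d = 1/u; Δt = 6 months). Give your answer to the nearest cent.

CRR parameters: u = e^(σ√Δt) = e^(0.15·√0.5) = 1.1119, d = 1/u = 0.8994
Per-period rate: rΔt = 0.08·0.5 = 0.04, so R = e^0.04 = 1.0408
Risk-neutral probability p = (e^0.04 − 0.8994)/(1.1119 − 0.8994) = 0.1414/0.2125 = 0.6655
Terminal stock prices: S_uu = 74.18, S_ud = 60, S_dd = 48.53
Terminal payoffs (S − K): max(6.179, 0) = 6.179, max(-8, 0) = 0, max(-19.47, 0) = 0
Node u (S = 66.71): V_u = e^(−0.04)·[0.6655·6.1787 + 0.3345·0.0000] = 3.9509
Node d (S = 53.96): V_d = e^(−0.04)·[0.6655·0.0000 + 0.3345·0.0000] = 0.0000
Node 0 (S = 60): V_0 = e^(−0.04)·[0.6655·3.9509 + 0.3345·0.0000] = 2.5263

2.53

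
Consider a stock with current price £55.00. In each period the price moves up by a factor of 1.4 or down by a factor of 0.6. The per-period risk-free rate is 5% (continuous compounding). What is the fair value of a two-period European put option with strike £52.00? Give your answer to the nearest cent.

£8.12

Risk-neutral probability p = (e^0.05 − 0.6)/(1.4 − 0.6) = 0.4513/0.8000 = 0.5641
Terminal stock prices: S_uu = 107.8, S_ud = 46.2, S_dd = 19.8
Terminal payoffs (K − S): max(-55.8, 0) = 0, max(5.8, 0) = 5.8, max(32.2, 0) = 32.2
Node u (S = 77): V_u = e^(−0.05)·[0.5641·0.0000 + 0.4359·5.8000] = 2.4050
Node d (S = 33): V_d = e^(−0.05)·[0.5641·5.8000 + 0.4359·32.2000] = 16.4639
Node 0 (S = 55): V_0 = e^(−0.05)·[0.5641·2.4050 + 0.4359·16.4639] = 8.1173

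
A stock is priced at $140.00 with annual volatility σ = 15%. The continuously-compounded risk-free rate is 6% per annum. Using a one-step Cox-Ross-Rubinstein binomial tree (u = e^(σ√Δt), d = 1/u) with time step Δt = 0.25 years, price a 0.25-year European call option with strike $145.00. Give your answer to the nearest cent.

$3.38

CRR parameters: u = e^(σ√Δt) = e^(0.15·√0.25) = 1.0779, d = 1/u = 0.9277
Per-period rate: rΔt = 0.06·0.25 = 0.015, so R = e^0.015 = 1.0151
Risk-neutral probability p = (e^0.015 − 0.9277)/(1.0779 − 0.9277) = 0.0874/0.1501 = 0.5819
Terminal stock prices: S_u = 150.9, S_d = 129.9
Terminal payoffs (S − K): max(5.904, 0) = 5.904, max(-15.12, 0) = 0
Node 0 (S = 140): V_0 = e^(−0.015)·[0.5819·5.9038 + 0.4181·0.0000] = 3.3844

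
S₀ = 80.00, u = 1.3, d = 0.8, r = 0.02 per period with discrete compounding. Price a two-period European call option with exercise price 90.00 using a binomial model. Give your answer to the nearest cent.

Risk-neutral probability p = (1 + 0.02 − 0.8)/(1.3 − 0.8) = 0.2200/0.5000 = 0.4400
Terminal stock prices: S_uu = 135.2, S_ud = 83.2, S_dd = 51.2
Terminal payoffs (S − K): max(45.2, 0) = 45.2, max(-6.8, 0) = 0, max(-38.8, 0) = 0
Node u (S = 104): V_u = 1/1.02·[0.4400·45.2000 + 0.5600·0.0000] = 19.4980
Node d (S = 64): V_d = 1/1.02·[0.4400·0.0000 + 0.5600·0.0000] = 0.0000
Node 0 (S = 80): V_0 = 1/1.02·[0.4400·19.4980 + 0.5600·0.0000] = 8.4109

8.41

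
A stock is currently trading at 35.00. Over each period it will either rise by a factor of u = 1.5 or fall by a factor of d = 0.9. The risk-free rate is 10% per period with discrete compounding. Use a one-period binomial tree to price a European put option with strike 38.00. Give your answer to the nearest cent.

Risk-neutral probability p = (1 + 0.1 − 0.9)/(1.5 − 0.9) = 0.2000/0.6000 = 0.3333
Terminal stock prices: S_u = 52.5, S_d = 31.5
Terminal payoffs (K − S): max(-14.5, 0) = 0, max(6.5, 0) = 6.5
Node 0 (S = 35): V_0 = 1/1.1·[0.3333·0.0000 + 0.6667·6.5000] = 3.9394

3.94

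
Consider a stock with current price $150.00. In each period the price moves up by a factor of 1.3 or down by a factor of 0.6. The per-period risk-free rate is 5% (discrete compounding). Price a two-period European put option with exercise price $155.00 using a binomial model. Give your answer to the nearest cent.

$27.51

Risk-neutral probability p = (1 + 0.05 − 0.6)/(1.3 − 0.6) = 0.4500/0.7000 = 0.6429
Terminal stock prices: S_uu = 253.5, S_ud = 117, S_dd = 54
Terminal payoffs (K − S): max(-98.5, 0) = 0, max(38, 0) = 38, max(101, 0) = 101
Node u (S = 195): V_u = 1/1.05·[0.6429·0.0000 + 0.3571·38.0000] = 12.9252
Node d (S = 90): V_d = 1/1.05·[0.6429·38.0000 + 0.3571·101.0000] = 57.6190
Node 0 (S = 150): V_0 = 1/1.05·[0.6429·12.9252 + 0.3571·57.6190] = 27.5117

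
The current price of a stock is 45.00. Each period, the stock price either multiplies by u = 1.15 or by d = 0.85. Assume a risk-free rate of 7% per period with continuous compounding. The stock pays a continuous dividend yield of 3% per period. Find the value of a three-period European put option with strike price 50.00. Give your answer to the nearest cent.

3.46

Per-period risk-free factor R = e^0.07 = 1.0725; dividend-adjusted growth = e^(0.07−0.03) = 1.0408.
Risk-neutral probability p = (1.0408 − 0.85)/(1.15 − 0.85) = 0.1908/0.3000 = 0.6360
Terminal stock prices: S_uuu = 68.44, S_uud = 50.59, S_udd = 37.39, S_ddd = 27.64
Terminal payoffs (K − S): max(-18.44, 0) = 0, max(-0.5856, 0) = 0, max(12.61, 0) = 12.61, max(22.36, 0) = 22.36
Node uu (S = 59.51): V_uu = e^(−0.07)·[0.6360·0.0000 + 0.3640·0.0000] = 0.0000
Node ud (S = 43.99): V_ud = e^(−0.07)·[0.6360·0.0000 + 0.3640·12.6106] = 4.2795
Node dd (S = 32.51): V_dd = e^(−0.07)·[0.6360·12.6106 + 0.3640·22.3644] = 15.0681
Node u (S = 51.75): V_u = e^(−0.07)·[0.6360·0.0000 + 0.3640·4.2795] = 1.4523
Node d (S = 38.25): V_d = e^(−0.07)·[0.6360·4.2795 + 0.3640·15.0681] = 7.6514
Node 0 (S = 45): V_0 = e^(−0.07)·[0.6360·1.4523 + 0.3640·7.6514] = 3.4578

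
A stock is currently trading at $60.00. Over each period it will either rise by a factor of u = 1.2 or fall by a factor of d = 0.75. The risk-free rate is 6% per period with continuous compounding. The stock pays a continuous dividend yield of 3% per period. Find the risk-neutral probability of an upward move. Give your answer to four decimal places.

p = 0.6232

Per-period risk-free factor R = e^0.06 = 1.0618; dividend-adjusted growth = e^(0.06−0.03) = 1.0305.
Risk-neutral probability p = (1.0305 − 0.75)/(1.2 − 0.75) = 0.2805/0.4500 = 0.6232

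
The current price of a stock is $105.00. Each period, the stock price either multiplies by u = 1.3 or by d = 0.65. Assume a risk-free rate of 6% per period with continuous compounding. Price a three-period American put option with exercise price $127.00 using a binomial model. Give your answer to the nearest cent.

$29.59

Risk-neutral probability p = (e^0.06 − 0.65)/(1.3 − 0.65) = 0.4118/0.6500 = 0.6336
Terminal stock prices: S_uuu = 230.7, S_uud = 115.3, S_udd = 57.67, S_ddd = 28.84
Terminal payoffs (K − S): max(-103.7, 0) = 0, max(11.66, 0) = 11.66, max(69.33, 0) = 69.33, max(98.16, 0) = 98.16
Node uu (S = 177.5): continuation = e^(−0.06)·[0.6336·0.0000 + 0.3664·11.6575] = 4.0226; exercise value = 0.0000 ≤ continuation, so V_uu = 4.0226
Node ud (S = 88.73): continuation = e^(−0.06)·[0.6336·11.6575 + 0.3664·69.3287] = 30.8791; exercise value = 38.2750 > continuation, so V_ud = 38.2750 (exercise)
Node dd (S = 44.36): continuation = e^(−0.06)·[0.6336·69.3287 + 0.3664·98.1644] = 75.2416; exercise value = 82.6375 > continuation, so V_dd = 82.6375 (exercise)
Node u (S = 136.5): continuation = e^(−0.06)·[0.6336·4.0226 + 0.3664·38.2750] = 15.6077; exercise value = 0.0000 ≤ continuation, so V_u = 15.6077
Node d (S = 68.25): continuation = e^(−0.06)·[0.6336·38.2750 + 0.3664·82.6375] = 51.3541; exercise value = 58.7500 > continuation, so V_d = 58.7500 (exercise)
Node 0 (S = 105): continuation = e^(−0.06)·[0.6336·15.6077 + 0.3664·58.7500] = 29.5858; exercise value = 22.0000 ≤ continuation, so V_0 = 29.5858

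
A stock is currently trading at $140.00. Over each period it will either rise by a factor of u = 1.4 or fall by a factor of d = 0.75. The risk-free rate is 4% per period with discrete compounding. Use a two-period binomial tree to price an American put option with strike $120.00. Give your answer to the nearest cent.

Risk-neutral probability p = (1 + 0.04 − 0.75)/(1.4 − 0.75) = 0.2900/0.6500 = 0.4462
Terminal stock prices: S_uu = 274.4, S_ud = 147, S_dd = 78.75
Terminal payoffs (K − S): max(-154.4, 0) = 0, max(-27, 0) = 0, max(41.25, 0) = 41.25
Node u (S = 196): continuation = 1/1.04·[0.4462·0.0000 + 0.5538·0.0000] = 0.0000; exercise value = 0.0000 ≤ continuation, so V_u = 0.0000
Node d (S = 105): continuation = 1/1.04·[0.4462·0.0000 + 0.5538·41.2500] = 21.9675; exercise value = 15.0000 ≤ continuation, so V_d = 21.9675
Node 0 (S = 140): continuation = 1/1.04·[0.4462·0.0000 + 0.5538·21.9675] = 11.6986; exercise value = 0.0000 ≤ continuation, so V_0 = 11.6986

$11.70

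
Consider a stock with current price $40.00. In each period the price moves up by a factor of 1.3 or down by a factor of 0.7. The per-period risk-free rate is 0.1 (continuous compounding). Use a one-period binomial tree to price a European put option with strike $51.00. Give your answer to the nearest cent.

Risk-neutral probability p = (e^0.1 − 0.7)/(1.3 − 0.7) = 0.4052/0.6000 = 0.6753
Terminal stock prices: S_u = 52, S_d = 28
Terminal payoffs (K − S): max(-1, 0) = 0, max(23, 0) = 23
Node 0 (S = 40): V_0 = e^(−0.1)·[0.6753·0.0000 + 0.3247·23.0000] = 6.7577

$6.76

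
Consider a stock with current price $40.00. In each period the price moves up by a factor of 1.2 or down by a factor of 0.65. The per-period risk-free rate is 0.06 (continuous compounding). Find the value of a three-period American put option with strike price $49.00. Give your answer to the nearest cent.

Risk-neutral probability p = (e^0.06 − 0.65)/(1.2 − 0.65) = 0.4118/0.5500 = 0.7488
Terminal stock prices: S_uuu = 69.12, S_uud = 37.44, S_udd = 20.28, S_ddd = 10.98
Terminal payoffs (K − S): max(-20.12, 0) = 0, max(11.56, 0) = 11.56, max(28.72, 0) = 28.72, max(38.02, 0) = 38.02
Node uu (S = 57.6): continuation = e^(−0.06)·[0.7488·0.0000 + 0.2512·11.5600] = 2.7348; exercise value = 0.0000 ≤ continuation, so V_uu = 2.7348
Node ud (S = 31.2): continuation = e^(−0.06)·[0.7488·11.5600 + 0.2512·28.7200] = 14.9465; exercise value = 17.8000 > continuation, so V_ud = 17.8000 (exercise)
Node dd (S = 16.9): continuation = e^(−0.06)·[0.7488·28.7200 + 0.2512·38.0150] = 29.2465; exercise value = 32.1000 > continuation, so V_dd = 32.1000 (exercise)
Node u (S = 48): continuation = e^(−0.06)·[0.7488·2.7348 + 0.2512·17.8000] = 6.1396; exercise value = 1.0000 ≤ continuation, so V_u = 6.1396
Node d (S = 26): continuation = e^(−0.06)·[0.7488·17.8000 + 0.2512·32.1000] = 20.1465; exercise value = 23.0000 > continuation, so V_d = 23.0000 (exercise)
Node 0 (S = 40): continuation = e^(−0.06)·[0.7488·6.1396 + 0.2512·23.0000] = 9.7709; exercise value = 9.0000 ≤ continuation, so V_0 = 9.7709

$9.77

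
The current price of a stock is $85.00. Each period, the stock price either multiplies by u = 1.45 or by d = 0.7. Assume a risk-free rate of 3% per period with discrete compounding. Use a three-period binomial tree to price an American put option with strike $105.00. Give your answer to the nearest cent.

$30.37

Risk-neutral probability p = (1 + 0.03 − 0.7)/(1.45 − 0.7) = 0.3300/0.7500 = 0.4400
Terminal stock prices: S_uuu = 259.1, S_uud = 125.1, S_udd = 60.39, S_ddd = 29.15
Terminal payoffs (K − S): max(-154.1, 0) = 0, max(-20.1, 0) = 0, max(44.61, 0) = 44.61, max(75.84, 0) = 75.84
Node uu (S = 178.7): continuation = 1/1.03·[0.4400·0.0000 + 0.5600·0.0000] = 0.0000; exercise value = 0.0000 ≤ continuation, so V_uu = 0.0000
Node ud (S = 86.27): continuation = 1/1.03·[0.4400·0.0000 + 0.5600·44.6075] = 24.2526; exercise value = 18.7250 ≤ continuation, so V_ud = 24.2526
Node dd (S = 41.65): continuation = 1/1.03·[0.4400·44.6075 + 0.5600·75.8450] = 60.2917; exercise value = 63.3500 > continuation, so V_dd = 63.3500 (exercise)
Node u (S = 123.2): continuation = 1/1.03·[0.4400·0.0000 + 0.5600·24.2526] = 13.1859; exercise value = 0.0000 ≤ continuation, so V_u = 13.1859
Node d (S = 59.5): continuation = 1/1.03·[0.4400·24.2526 + 0.5600·63.3500] = 44.8031; exercise value = 45.5000 > continuation, so V_d = 45.5000 (exercise)
Node 0 (S = 85): continuation = 1/1.03·[0.4400·13.1859 + 0.5600·45.5000] = 30.3707; exercise value = 20.0000 ≤ continuation, so V_0 = 30.3707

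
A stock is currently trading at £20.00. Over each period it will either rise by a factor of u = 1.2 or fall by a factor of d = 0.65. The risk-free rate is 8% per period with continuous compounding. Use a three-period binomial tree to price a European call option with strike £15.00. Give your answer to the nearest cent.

Risk-neutral probability p = (e^0.08 − 0.65)/(1.2 − 0.65) = 0.4333/0.5500 = 0.7878
Terminal stock prices: S_uuu = 34.56, S_uud = 18.72, S_udd = 10.14, S_ddd = 5.492
Terminal payoffs (S − K): max(19.56, 0) = 19.56, max(3.72, 0) = 3.72, max(-4.86, 0) = 0, max(-9.508, 0) = 0
Node uu (S = 28.8): V_uu = e^(−0.08)·[0.7878·19.5600 + 0.2122·3.7200] = 14.9533
Node ud (S = 15.6): V_ud = e^(−0.08)·[0.7878·3.7200 + 0.2122·0.0000] = 2.7053
Node dd (S = 8.45): V_dd = e^(−0.08)·[0.7878·0.0000 + 0.2122·0.0000] = 0.0000
Node u (S = 24): V_u = e^(−0.08)·[0.7878·14.9533 + 0.2122·2.7053] = 11.4043
Node d (S = 13): V_d = e^(−0.08)·[0.7878·2.7053 + 0.2122·0.0000] = 1.9674
Node 0 (S = 20): V_0 = e^(−0.08)·[0.7878·11.4043 + 0.2122·1.9674] = 8.6789

£8.68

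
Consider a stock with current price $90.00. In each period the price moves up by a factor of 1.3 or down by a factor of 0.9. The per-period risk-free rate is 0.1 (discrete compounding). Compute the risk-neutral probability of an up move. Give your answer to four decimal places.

Risk-neutral probability p = (1 + 0.1 − 0.9)/(1.3 − 0.9) = 0.2000/0.4000 = 0.5000

p = 0.5000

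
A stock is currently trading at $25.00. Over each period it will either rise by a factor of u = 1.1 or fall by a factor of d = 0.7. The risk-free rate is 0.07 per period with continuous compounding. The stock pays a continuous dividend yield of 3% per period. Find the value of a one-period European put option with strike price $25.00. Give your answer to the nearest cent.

$1.03

Per-period risk-free factor R = e^0.07 = 1.0725; dividend-adjusted growth = e^(0.07−0.03) = 1.0408.
Risk-neutral probability p = (1.0408 − 0.7)/(1.1 − 0.7) = 0.3408/0.4000 = 0.8520
Terminal stock prices: S_u = 27.5, S_d = 17.5
Terminal payoffs (K − S): max(-2.5, 0) = 0, max(7.5, 0) = 7.5
Node 0 (S = 25): V_0 = e^(−0.07)·[0.8520·0.0000 + 0.1480·7.5000] = 1.0348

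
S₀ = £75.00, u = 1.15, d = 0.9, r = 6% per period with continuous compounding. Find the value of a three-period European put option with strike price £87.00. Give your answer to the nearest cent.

Risk-neutral probability p = (e^0.06 − 0.9)/(1.15 − 0.9) = 0.1618/0.2500 = 0.6473
Terminal stock prices: S_uuu = 114.1, S_uud = 89.27, S_udd = 69.86, S_ddd = 54.68
Terminal payoffs (K − S): max(-27.07, 0) = 0, max(-2.269, 0) = 0, max(17.14, 0) = 17.14, max(32.32, 0) = 32.32
Node uu (S = 99.19): V_uu = e^(−0.06)·[0.6473·0.0000 + 0.3527·0.0000] = 0.0000
Node ud (S = 77.62): V_ud = e^(−0.06)·[0.6473·0.0000 + 0.3527·17.1375] = 5.6917
Node dd (S = 60.75): V_dd = e^(−0.06)·[0.6473·17.1375 + 0.3527·32.3250] = 21.1835
Node u (S = 86.25): V_u = e^(−0.06)·[0.6473·0.0000 + 0.3527·5.6917] = 1.8903
Node d (S = 67.5): V_d = e^(−0.06)·[0.6473·5.6917 + 0.3527·21.1835] = 10.5053
Node 0 (S = 75): V_0 = e^(−0.06)·[0.6473·1.8903 + 0.3527·10.5053] = 4.6414

£4.64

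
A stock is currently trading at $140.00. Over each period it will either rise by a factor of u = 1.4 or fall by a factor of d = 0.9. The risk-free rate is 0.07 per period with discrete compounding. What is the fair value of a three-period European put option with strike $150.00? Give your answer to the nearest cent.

$11.25

Risk-neutral probability p = (1 + 0.07 − 0.9)/(1.4 − 0.9) = 0.1700/0.5000 = 0.3400
Terminal stock prices: S_uuu = 384.2, S_uud = 247, S_udd = 158.8, S_ddd = 102.1
Terminal payoffs (K − S): max(-234.2, 0) = 0, max(-96.96, 0) = 0, max(-8.76, 0) = 0, max(47.94, 0) = 47.94
Node uu (S = 274.4): V_uu = 1/1.07·[0.3400·0.0000 + 0.6600·0.0000] = 0.0000
Node ud (S = 176.4): V_ud = 1/1.07·[0.3400·0.0000 + 0.6600·0.0000] = 0.0000
Node dd (S = 113.4): V_dd = 1/1.07·[0.3400·0.0000 + 0.6600·47.9400] = 29.5705
Node u (S = 196): V_u = 1/1.07·[0.3400·0.0000 + 0.6600·0.0000] = 0.0000
Node d (S = 126): V_d = 1/1.07·[0.3400·0.0000 + 0.6600·29.5705] = 18.2397
Node 0 (S = 140): V_0 = 1/1.07·[0.3400·0.0000 + 0.6600·18.2397] = 11.2507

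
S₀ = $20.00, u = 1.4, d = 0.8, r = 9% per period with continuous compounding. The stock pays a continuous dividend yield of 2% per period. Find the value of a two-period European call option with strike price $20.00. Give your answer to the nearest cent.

$4.30

Per-period risk-free factor R = e^0.09 = 1.0942; dividend-adjusted growth = e^(0.09−0.02) = 1.0725.
Risk-neutral probability p = (1.0725 − 0.8)/(1.4 − 0.8) = 0.2725/0.6000 = 0.4542
Terminal stock prices: S_uu = 39.2, S_ud = 22.4, S_dd = 12.8
Terminal payoffs (S − K): max(19.2, 0) = 19.2, max(2.4, 0) = 2.4, max(-7.2, 0) = 0
Node u (S = 28): V_u = e^(−0.09)·[0.4542·19.2000 + 0.5458·2.4000] = 9.1669
Node d (S = 16): V_d = e^(−0.09)·[0.4542·2.4000 + 0.5458·0.0000] = 0.9962
Node 0 (S = 20): V_0 = e^(−0.09)·[0.4542·9.1669 + 0.5458·0.9962] = 4.3021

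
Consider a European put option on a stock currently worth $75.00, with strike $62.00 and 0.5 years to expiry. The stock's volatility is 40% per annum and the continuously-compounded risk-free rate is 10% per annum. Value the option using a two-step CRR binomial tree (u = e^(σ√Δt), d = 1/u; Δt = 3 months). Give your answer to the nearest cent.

$2.65

CRR parameters: u = e^(σ√Δt) = e^(0.4·√0.25) = 1.2214, d = 1/u = 0.8187
Per-period rate: rΔt = 0.1·0.25 = 0.025, so R = e^0.025 = 1.0253
Risk-neutral probability p = (e^0.025 − 0.8187)/(1.2214 − 0.8187) = 0.2066/0.4027 = 0.5130
Terminal stock prices: S_uu = 111.9, S_ud = 75, S_dd = 50.27
Terminal payoffs (K − S): max(-49.89, 0) = 0, max(-13, 0) = 0, max(11.73, 0) = 11.73
Node u (S = 91.61): V_u = e^(−0.025)·[0.5130·0.0000 + 0.4870·0.0000] = 0.0000
Node d (S = 61.4): V_d = e^(−0.025)·[0.5130·0.0000 + 0.4870·11.7260] = 5.5692
Node 0 (S = 75): V_0 = e^(−0.025)·[0.5130·0.0000 + 0.4870·5.5692] = 2.6450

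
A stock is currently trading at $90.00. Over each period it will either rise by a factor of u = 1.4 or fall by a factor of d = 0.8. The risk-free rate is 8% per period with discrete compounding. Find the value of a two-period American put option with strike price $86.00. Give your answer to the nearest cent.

Risk-neutral probability p = (1 + 0.08 − 0.8)/(1.4 − 0.8) = 0.2800/0.6000 = 0.4667
Terminal stock prices: S_uu = 176.4, S_ud = 100.8, S_dd = 57.6
Terminal payoffs (K − S): max(-90.4, 0) = 0, max(-14.8, 0) = 0, max(28.4, 0) = 28.4
Node u (S = 126): continuation = 1/1.08·[0.4667·0.0000 + 0.5333·0.0000] = 0.0000; exercise value = 0.0000 ≤ continuation, so V_u = 0.0000
Node d (S = 72): continuation = 1/1.08·[0.4667·0.0000 + 0.5333·28.4000] = 14.0247; exercise value = 14.0000 ≤ continuation, so V_d = 14.0247
Node 0 (S = 90): continuation = 1/1.08·[0.4667·0.0000 + 0.5333·14.0247] = 6.9258; exercise value = 0.0000 ≤ continuation, so V_0 = 6.9258

$6.93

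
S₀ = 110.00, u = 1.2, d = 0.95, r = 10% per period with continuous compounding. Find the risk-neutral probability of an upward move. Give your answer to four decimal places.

p = 0.6207

Risk-neutral probability p = (e^0.1 − 0.95)/(1.2 − 0.95) = 0.1552/0.2500 = 0.6207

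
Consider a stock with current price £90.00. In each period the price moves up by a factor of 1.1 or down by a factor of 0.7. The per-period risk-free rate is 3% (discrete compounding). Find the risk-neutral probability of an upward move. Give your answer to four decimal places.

p = 0.8250

Risk-neutral probability p = (1 + 0.03 − 0.7)/(1.1 − 0.7) = 0.3300/0.4000 = 0.8250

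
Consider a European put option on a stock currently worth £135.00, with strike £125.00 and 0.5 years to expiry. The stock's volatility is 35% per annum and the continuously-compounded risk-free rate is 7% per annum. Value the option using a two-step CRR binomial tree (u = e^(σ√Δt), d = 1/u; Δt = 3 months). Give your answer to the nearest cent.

£7.02

CRR parameters: u = e^(σ√Δt) = e^(0.35·√0.25) = 1.1912, d = 1/u = 0.8395
Per-period rate: rΔt = 0.07·0.25 = 0.0175, so R = e^0.0175 = 1.0177
Risk-neutral probability p = (e^0.0175 − 0.8395)/(1.1912 − 0.8395) = 0.1782/0.3518 = 0.5065
Terminal stock prices: S_uu = 191.6, S_ud = 135, S_dd = 95.13
Terminal payoffs (K − S): max(-66.57, 0) = 0, max(-10, 0) = 0, max(29.87, 0) = 29.87
Node u (S = 160.8): V_u = e^(−0.0175)·[0.5065·0.0000 + 0.4935·0.0000] = 0.0000
Node d (S = 113.3): V_d = e^(−0.0175)·[0.5065·0.0000 + 0.4935·29.8671] = 14.4824
Node 0 (S = 135): V_0 = e^(−0.0175)·[0.5065·0.0000 + 0.4935·14.4824] = 7.0224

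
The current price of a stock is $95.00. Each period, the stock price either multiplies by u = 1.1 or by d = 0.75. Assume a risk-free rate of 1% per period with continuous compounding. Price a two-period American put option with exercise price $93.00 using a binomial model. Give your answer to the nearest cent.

Risk-neutral probability p = (e^0.01 − 0.75)/(1.1 − 0.75) = 0.2601/0.3500 = 0.7430
Terminal stock prices: S_uu = 115, S_ud = 78.38, S_dd = 53.44
Terminal payoffs (K − S): max(-21.95, 0) = 0, max(14.62, 0) = 14.62, max(39.56, 0) = 39.56
Node u (S = 104.5): continuation = e^(−0.01)·[0.7430·0.0000 + 0.2570·14.6250] = 3.7212; exercise value = 0.0000 ≤ continuation, so V_u = 3.7212
Node d (S = 71.25): continuation = e^(−0.01)·[0.7430·14.6250 + 0.2570·39.5625] = 20.8246; exercise value = 21.7500 > continuation, so V_d = 21.7500 (exercise)
Node 0 (S = 95): continuation = e^(−0.01)·[0.7430·3.7212 + 0.2570·21.7500] = 8.2715; exercise value = 0.0000 ≤ continuation, so V_0 = 8.2715

$8.27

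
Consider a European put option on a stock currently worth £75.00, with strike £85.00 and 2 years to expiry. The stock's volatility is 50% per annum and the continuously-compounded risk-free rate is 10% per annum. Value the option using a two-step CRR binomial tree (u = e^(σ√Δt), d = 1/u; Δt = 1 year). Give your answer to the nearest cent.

£16.87

CRR parameters: u = e^(σ√Δt) = e^(0.5·√1) = 1.6487, d = 1/u = 0.6065
Per-period rate: rΔt = 0.1·1 = 0.1, so R = e^0.1 = 1.1052
Risk-neutral probability p = (e^0.1 − 0.6065)/(1.6487 − 0.6065) = 0.4986/1.0422 = 0.4785
Terminal stock prices: S_uu = 203.9, S_ud = 75, S_dd = 27.59
Terminal payoffs (K − S): max(-118.9, 0) = 0, max(10, 0) = 10, max(57.41, 0) = 57.41
Node u (S = 123.7): V_u = e^(−0.1)·[0.4785·0.0000 + 0.5215·10.0000] = 4.7191
Node d (S = 45.49): V_d = e^(−0.1)·[0.4785·10.0000 + 0.5215·57.4090] = 31.4214
Node 0 (S = 75): V_0 = e^(−0.1)·[0.4785·4.7191 + 0.5215·31.4214] = 16.8712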